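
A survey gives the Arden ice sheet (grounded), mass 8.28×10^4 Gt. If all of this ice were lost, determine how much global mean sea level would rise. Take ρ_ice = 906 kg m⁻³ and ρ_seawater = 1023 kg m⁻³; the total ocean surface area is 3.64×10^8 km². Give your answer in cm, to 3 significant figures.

≈ 22.2 cm

Arden: 8.28×10^4 Gt = 8.280×10^16 kg; dividing by ρ_w = 1023 kg m⁻³ gives 8.094×10^13 m³ of water.
Spread over 3.64×10^14 m² of ocean, Δh = 8.094×10^13 / 3.64×10^14 = 0.222 m = 22.2 cm.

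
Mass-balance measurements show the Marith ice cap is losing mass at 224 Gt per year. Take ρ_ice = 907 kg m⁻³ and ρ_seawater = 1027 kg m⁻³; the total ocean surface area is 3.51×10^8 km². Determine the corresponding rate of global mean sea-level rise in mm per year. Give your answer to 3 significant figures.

ρ_w = 1027 kg m⁻³. Annual water volume added = 224 Gt / ρ_w = 2.240×10^14 kg / 1027 kg m⁻³ = 2.181×10^11 m³.
Δh per year = 2.181×10^11 / 3.51×10^14 = 6.21×10^-4 m = 0.621 mm.

≈ 0.621 mm/yr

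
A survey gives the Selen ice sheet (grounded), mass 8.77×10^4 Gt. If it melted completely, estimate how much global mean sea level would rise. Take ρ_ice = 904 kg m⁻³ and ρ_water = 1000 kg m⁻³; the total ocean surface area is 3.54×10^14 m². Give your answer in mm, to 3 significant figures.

≈ 248 mm

Selen: 8.77×10^4 Gt = 8.770×10^16 kg; dividing by ρ_w = 1000 kg m⁻³ gives 8.770×10^13 m³ of water.
Spread over 3.54×10^14 m² of ocean, Δh = 8.770×10^13 / 3.54×10^14 = 0.248 m = 248 mm.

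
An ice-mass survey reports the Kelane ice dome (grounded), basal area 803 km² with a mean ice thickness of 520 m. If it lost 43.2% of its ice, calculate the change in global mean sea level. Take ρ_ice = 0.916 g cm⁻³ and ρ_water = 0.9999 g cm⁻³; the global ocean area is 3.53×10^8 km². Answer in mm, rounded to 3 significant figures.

≈ 0.468 mm

Kelane: ice volume = 803 km² × 520 m = 417.6 km³; 0.432 × 417.6 × (916/999.9) = 165.3 km³ of water.
Spread over 3.53×10^14 m² of ocean, Δh = 1.653×10^11 / 3.53×10^14 = 4.68×10^-4 m = 0.468 mm.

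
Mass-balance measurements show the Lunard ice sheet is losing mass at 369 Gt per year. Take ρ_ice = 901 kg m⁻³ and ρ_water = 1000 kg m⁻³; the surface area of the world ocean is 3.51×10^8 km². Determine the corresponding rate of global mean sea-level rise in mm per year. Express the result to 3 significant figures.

≈ 1.05 mm/yr

ρ_w = 1000 kg m⁻³. Annual water volume added = 369 Gt / ρ_w = 3.690×10^14 kg / 1000 kg m⁻³ = 3.690×10^11 m³.
Δh per year = 3.690×10^11 / 3.51×10^14 = 1.05×10^-3 m = 1.05 mm.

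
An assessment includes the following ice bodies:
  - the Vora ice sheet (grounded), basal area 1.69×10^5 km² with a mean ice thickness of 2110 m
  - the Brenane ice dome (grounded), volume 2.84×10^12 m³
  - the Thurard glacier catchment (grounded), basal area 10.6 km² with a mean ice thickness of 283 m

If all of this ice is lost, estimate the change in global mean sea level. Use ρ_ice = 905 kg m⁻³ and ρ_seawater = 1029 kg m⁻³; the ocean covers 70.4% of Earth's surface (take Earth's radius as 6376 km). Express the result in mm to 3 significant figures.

Vora: ice volume = 1.69×10^5 km² × 2110 m = 3.566×10^5 km³; 3.566×10^5 × (905/1029) = 3.136×10^5 km³ of water.
Brenane: 2.84×10^12 m³ × (905/1029) = 2.498×10^12 m³ of water.
Thurard: ice volume = 10.6 km² × 283 m = 3.000 km³; 3.000 × (905/1029) = 2.638 km³ of water.
Total added water ≈ 3.161×10^14 m³ over 3.60×10^14 m² → Δh = 0.879 m = 879 mm.

≈ 879 mm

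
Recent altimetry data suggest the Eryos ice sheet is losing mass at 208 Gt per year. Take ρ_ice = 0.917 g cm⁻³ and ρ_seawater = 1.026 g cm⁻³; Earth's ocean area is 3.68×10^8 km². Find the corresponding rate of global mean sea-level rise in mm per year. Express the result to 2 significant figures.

ρ_w = 1.026 g cm⁻³ = 1026 kg m⁻³. Annual water volume added = 208 Gt / ρ_w = 2.080×10^14 kg / 1026 kg m⁻³ = 2.027×10^11 m³.
Δh per year = 2.027×10^11 / 3.68×10^14 = 5.51×10^-4 m = 0.55 mm.

≈ 0.55 mm/yr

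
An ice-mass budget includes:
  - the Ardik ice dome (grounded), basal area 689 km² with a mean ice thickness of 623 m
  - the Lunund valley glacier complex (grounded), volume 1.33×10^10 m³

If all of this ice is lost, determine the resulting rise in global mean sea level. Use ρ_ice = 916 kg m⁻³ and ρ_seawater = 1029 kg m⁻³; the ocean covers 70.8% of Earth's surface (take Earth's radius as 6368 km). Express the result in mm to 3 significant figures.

≈ 1.09 mm

Ardik: ice volume = 689 km² × 623 m = 429.2 km³; 429.2 × (916/1029) = 382.1 km³ of water.
Lunund: 1.33×10^10 m³ × (916/1029) = 1.184×10^10 m³ of water.
Total added water ≈ 3.939×10^11 m³ over 3.61×10^14 m² → Δh = 1.09×10^-3 m = 1.09 mm.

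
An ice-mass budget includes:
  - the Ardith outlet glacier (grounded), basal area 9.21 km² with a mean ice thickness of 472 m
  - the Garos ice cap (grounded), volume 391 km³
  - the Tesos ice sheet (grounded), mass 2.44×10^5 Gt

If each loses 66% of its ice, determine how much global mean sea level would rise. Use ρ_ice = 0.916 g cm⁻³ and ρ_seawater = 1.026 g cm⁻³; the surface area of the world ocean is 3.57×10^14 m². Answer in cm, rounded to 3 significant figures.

≈ 44.0 cm

Ardith: ice volume = 9.21 km² × 472 m = 4.347 km³; 0.66 × 4.347 × (916/1026) = 2.561 km³ of water.
Garos: 0.66 × 391 km³ × (916/1026) = 230.4 km³ of water.
Tesos: 0.66 × 2.44×10^5 Gt = 1.610×10^17 kg; dividing by ρ_w = 1.026 g cm⁻³ = 1026 kg m⁻³ gives 1.570×10^14 m³ of water.
Total added water ≈ 1.572×10^14 m³ over 3.57×10^14 m² → Δh = 0.440 m = 44.0 cm.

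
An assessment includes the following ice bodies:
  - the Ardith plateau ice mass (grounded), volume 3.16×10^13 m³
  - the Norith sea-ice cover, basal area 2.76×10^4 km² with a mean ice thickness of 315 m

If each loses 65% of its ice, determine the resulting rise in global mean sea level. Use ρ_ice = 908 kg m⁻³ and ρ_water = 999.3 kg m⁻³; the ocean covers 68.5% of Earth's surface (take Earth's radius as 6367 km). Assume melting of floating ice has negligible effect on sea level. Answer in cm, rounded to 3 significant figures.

≈ 5.35 cm

Ardith: 0.65 × 3.16×10^13 m³ × (908/999.3) = 1.866×10^13 m³ of water.
The Norith sea-ice cover is floating and already displaces its own weight of water, so its melt adds essentially nothing to sea level.
Total added water ≈ 1.866×10^13 m³ over 3.49×10^14 m² → Δh = 0.0535 m = 5.35 cm.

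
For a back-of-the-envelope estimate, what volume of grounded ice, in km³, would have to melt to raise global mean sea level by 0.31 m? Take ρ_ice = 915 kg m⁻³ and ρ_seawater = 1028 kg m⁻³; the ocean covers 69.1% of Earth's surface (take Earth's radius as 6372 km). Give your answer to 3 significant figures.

Required water volume = Δh × A = 0.31 m × 3.53×10^14 m² = 1.093×10^14 m³ = 1.093×10^5 km³.
Ice volume = water volume × ρ_w/ρ_ice = 1.093×10^5 × 1028/915 = 1.23×10^5 km³.

≈ 1.23×10^5 km³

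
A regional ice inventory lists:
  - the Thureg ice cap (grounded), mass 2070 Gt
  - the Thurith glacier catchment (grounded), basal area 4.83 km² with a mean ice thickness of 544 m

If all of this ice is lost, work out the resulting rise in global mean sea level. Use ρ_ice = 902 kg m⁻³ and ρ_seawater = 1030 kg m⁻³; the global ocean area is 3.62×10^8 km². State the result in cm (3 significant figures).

≈ 0.556 cm

Thureg: 2070 Gt = 2.070×10^15 kg; dividing by ρ_w = 1030 kg m⁻³ gives 2.010×10^12 m³ of water.
Thurith: ice volume = 4.83 km² × 544 m = 2.628 km³; 2.628 × (902/1030) = 2.301 km³ of water.
Total added water ≈ 2.012×10^12 m³ over 3.62×10^14 m² → Δh = 5.56×10^-3 m = 0.556 cm.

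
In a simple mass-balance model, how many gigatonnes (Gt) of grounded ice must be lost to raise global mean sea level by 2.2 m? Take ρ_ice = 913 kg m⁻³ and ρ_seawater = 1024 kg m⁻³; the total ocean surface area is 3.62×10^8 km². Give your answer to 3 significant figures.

Required water volume = Δh × A = 2.2 m × 3.62×10^14 m² = 7.964×10^14 m³.
ρ_w = 1024 kg m⁻³, so the mass of water = 7.964×10^14 m³ × 1024 kg m⁻³ = 8.155×10^17 kg = 8.16×10^5 Gt (and the same mass of ice, by conservation).

≈ 8.16×10^5 Gt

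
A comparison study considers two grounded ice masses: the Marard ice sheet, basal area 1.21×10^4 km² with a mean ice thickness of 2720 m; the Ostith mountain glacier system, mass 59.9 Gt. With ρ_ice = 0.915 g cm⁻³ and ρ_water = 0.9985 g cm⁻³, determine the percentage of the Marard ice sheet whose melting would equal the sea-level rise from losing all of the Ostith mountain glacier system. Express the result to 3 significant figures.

Equal sea-level rise means equal mass of meltwater, i.e. equal mass of ice lost.
Ice mass of Ostith: 5.990×10^13 kg; ice mass of Marard: 3.011×10^16 kg.
Fraction required = 5.990×10^13 / 3.011×10^16 = 1.99×10^-3 → 0.199 %.

≈ 0.199 %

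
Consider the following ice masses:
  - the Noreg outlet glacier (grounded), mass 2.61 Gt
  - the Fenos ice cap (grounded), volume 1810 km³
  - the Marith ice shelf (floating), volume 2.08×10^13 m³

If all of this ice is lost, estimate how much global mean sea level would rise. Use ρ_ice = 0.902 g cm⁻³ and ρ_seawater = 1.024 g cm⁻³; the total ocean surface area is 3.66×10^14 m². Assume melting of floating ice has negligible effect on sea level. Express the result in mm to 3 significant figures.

≈ 4.36 mm

Noreg: 2.61 Gt = 2.610×10^12 kg; dividing by ρ_w = 1.024 g cm⁻³ = 1024 kg m⁻³ gives 2.549×10^9 m³ of water.
Fenos: 1810 km³ × (902/1024) = 1594 km³ of water.
The Marith ice shelf is floating and already displaces its own weight of water, so its melt adds essentially nothing to sea level.
Total added water ≈ 1.597×10^12 m³ over 3.66×10^14 m² → Δh = 4.36×10^-3 m = 4.36 mm.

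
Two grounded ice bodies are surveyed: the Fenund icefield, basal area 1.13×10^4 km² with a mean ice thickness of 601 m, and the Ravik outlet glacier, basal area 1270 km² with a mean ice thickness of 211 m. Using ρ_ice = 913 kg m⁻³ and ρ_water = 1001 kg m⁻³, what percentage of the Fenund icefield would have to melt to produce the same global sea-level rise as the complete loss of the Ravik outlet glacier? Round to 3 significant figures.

Equal sea-level rise means equal mass of meltwater, i.e. equal mass of ice lost.
Ice mass of Ravik: 2.447×10^14 kg; ice mass of Fenund: 6.200×10^15 kg.
Fraction required = 2.447×10^14 / 6.200×10^15 = 0.0395 → 3.95 %.

≈ 3.95 %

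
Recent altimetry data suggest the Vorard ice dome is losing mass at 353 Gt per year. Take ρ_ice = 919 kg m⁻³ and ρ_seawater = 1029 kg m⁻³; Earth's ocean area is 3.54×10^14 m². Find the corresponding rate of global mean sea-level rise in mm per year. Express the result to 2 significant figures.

ρ_w = 1029 kg m⁻³. Annual water volume added = 353 Gt / ρ_w = 3.530×10^14 kg / 1029 kg m⁻³ = 3.431×10^11 m³.
Δh per year = 3.431×10^11 / 3.54×10^14 = 9.69×10^-4 m = 0.97 mm.

≈ 0.97 mm/yr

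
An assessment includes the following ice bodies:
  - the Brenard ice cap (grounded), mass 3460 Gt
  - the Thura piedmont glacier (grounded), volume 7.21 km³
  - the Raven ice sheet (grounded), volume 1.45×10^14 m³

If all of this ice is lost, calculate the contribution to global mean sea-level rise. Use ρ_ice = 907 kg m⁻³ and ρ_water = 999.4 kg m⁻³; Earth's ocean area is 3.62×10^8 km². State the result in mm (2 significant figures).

≈ 370 mm

Brenard: 3460 Gt = 3.460×10^15 kg; dividing by ρ_w = 999.4 kg m⁻³ gives 3.462×10^12 m³ of water.
Thura: 7.21 km³ × (907/999.4) = 6.543 km³ of water.
Raven: 1.45×10^14 m³ × (907/999.4) = 1.316×10^14 m³ of water.
Total added water ≈ 1.351×10^14 m³ over 3.62×10^14 m² → Δh = 0.373 m = 370 mm.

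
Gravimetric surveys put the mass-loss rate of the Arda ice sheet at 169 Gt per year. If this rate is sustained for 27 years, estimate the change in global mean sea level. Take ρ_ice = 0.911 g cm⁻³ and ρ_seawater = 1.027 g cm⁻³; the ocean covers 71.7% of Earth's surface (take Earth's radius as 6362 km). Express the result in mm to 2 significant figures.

≈ 12 mm

Total mass lost = 169 Gt/yr × 27 yr = 4563 Gt = 4.563×10^15 kg.
ρ_w = 1.027 g cm⁻³ = 1027 kg m⁻³, so water volume = 4.563×10^15 / 1027 = 4.443×10^12 m³.
Δh = 4.443×10^12 / 3.65×10^14 = 0.0122 m = 12 mm.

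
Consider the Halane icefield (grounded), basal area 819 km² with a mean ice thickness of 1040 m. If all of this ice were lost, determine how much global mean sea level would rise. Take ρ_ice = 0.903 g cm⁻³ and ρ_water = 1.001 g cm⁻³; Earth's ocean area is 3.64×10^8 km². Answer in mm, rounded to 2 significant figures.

≈ 2.1 mm

Halane: ice volume = 819 km² × 1040 m = 851.8 km³; 851.8 × (903/1001) = 768.4 km³ of water.
Spread over 3.64×10^14 m² of ocean, Δh = 7.684×10^11 / 3.64×10^14 = 2.11×10^-3 m = 2.1 mm.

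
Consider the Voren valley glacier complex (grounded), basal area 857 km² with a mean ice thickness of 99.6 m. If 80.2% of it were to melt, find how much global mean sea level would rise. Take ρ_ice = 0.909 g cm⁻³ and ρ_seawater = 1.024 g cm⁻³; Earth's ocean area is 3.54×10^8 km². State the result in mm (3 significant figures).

Voren: ice volume = 857 km² × 99.6 m = 85.36 km³; 0.802 × 85.36 × (909/1024) = 60.77 km³ of water.
Spread over 3.54×10^14 m² of ocean, Δh = 6.077×10^10 / 3.54×10^14 = 1.72×10^-4 m = 0.172 mm.

≈ 0.172 mm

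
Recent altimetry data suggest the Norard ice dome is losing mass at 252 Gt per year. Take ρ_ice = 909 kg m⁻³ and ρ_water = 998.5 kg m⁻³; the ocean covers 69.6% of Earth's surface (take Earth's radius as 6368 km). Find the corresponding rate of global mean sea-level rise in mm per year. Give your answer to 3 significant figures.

ρ_w = 998.5 kg m⁻³. Annual water volume added = 252 Gt / ρ_w = 2.520×10^14 kg / 998.5 kg m⁻³ = 2.524×10^11 m³.
Δh per year = 2.524×10^11 / 3.55×10^14 = 7.12×10^-4 m = 0.712 mm.

≈ 0.712 mm/yr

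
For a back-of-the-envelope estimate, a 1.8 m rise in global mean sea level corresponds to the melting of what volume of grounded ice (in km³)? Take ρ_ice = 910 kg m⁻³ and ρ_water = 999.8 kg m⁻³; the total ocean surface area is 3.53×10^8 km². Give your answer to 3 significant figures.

Required water volume = Δh × A = 1.8 m × 3.53×10^14 m² = 6.354×10^14 m³ = 6.354×10^5 km³.
Ice volume = water volume × ρ_w/ρ_ice = 6.354×10^5 × 999.8/910 = 6.98×10^5 km³.

≈ 6.98×10^5 km³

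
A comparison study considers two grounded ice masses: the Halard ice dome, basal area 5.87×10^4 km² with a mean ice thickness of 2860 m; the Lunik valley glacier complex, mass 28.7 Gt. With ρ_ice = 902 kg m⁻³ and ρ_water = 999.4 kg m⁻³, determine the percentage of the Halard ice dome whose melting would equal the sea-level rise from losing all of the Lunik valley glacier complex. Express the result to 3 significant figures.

Equal sea-level rise means equal mass of meltwater, i.e. equal mass of ice lost.
Ice mass of Lunik: 2.870×10^13 kg; ice mass of Halard: 1.514×10^17 kg.
Fraction required = 2.870×10^13 / 1.514×10^17 = 1.90×10^-4 → 0.0190 %.

≈ 0.0190 %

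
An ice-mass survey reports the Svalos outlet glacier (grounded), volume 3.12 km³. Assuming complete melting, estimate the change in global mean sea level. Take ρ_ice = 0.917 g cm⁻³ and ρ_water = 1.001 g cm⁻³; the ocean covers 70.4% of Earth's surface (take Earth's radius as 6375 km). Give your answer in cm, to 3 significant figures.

Svalos: 3.12 km³ × (917/1001) = 2.858 km³ of water.
Spread over 3.60×10^14 m² of ocean, Δh = 2.858×10^9 / 3.60×10^14 = 7.95×10^-6 m = 7.95×10^-4 cm.

≈ 7.95×10^-4 cm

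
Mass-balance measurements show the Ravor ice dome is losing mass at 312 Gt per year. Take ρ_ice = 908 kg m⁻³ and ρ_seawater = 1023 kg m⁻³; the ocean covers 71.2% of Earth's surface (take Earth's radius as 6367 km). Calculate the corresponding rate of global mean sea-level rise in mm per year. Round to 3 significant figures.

ρ_w = 1023 kg m⁻³. Annual water volume added = 312 Gt / ρ_w = 3.120×10^14 kg / 1023 kg m⁻³ = 3.050×10^11 m³.
Δh per year = 3.050×10^11 / 3.63×10^14 = 8.41×10^-4 m = 0.841 mm.

≈ 0.841 mm/yr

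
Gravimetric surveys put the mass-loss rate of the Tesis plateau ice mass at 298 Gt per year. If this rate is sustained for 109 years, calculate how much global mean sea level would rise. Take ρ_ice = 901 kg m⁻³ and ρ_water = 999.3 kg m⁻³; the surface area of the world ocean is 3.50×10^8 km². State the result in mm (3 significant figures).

Total mass lost = 298 Gt/yr × 109 yr = 3.248×10^4 Gt = 3.248×10^16 kg.
ρ_w = 999.3 kg m⁻³, so water volume = 3.248×10^16 / 999.3 = 3.250×10^13 m³.
Δh = 3.250×10^13 / 3.50×10^14 = 0.0929 m = 92.9 mm.

≈ 92.9 mm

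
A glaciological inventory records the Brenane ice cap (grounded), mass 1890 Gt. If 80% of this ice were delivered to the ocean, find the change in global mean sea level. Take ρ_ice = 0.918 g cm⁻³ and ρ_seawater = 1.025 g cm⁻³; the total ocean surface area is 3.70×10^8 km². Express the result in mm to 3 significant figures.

≈ 3.99 mm

Brenane: 0.8 × 1890 Gt = 1.512×10^15 kg; dividing by ρ_w = 1.025 g cm⁻³ = 1025 kg m⁻³ gives 1.475×10^12 m³ of water.
Spread over 3.70×10^14 m² of ocean, Δh = 1.475×10^12 / 3.70×10^14 = 3.99×10^-3 m = 3.99 mm.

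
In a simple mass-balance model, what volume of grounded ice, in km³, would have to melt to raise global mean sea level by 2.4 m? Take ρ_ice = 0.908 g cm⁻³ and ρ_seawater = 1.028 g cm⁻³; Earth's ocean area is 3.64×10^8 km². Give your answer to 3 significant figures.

≈ 9.89×10^5 km³

Required water volume = Δh × A = 2.4 m × 3.64×10^14 m² = 8.736×10^14 m³ = 8.736×10^5 km³.
Ice volume = water volume × ρ_w/ρ_ice = 8.736×10^5 × 1028/908 = 9.89×10^5 km³.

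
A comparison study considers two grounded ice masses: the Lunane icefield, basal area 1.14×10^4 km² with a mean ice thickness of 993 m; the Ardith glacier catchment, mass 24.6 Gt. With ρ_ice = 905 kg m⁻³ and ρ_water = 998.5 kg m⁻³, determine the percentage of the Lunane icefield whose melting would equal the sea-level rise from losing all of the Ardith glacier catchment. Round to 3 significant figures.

≈ 0.240 %

Equal sea-level rise means equal mass of meltwater, i.e. equal mass of ice lost.
Ice mass of Ardith: 2.460×10^13 kg; ice mass of Lunane: 1.024×10^16 kg.
Fraction required = 2.460×10^13 / 1.024×10^16 = 2.40×10^-3 → 0.240 %.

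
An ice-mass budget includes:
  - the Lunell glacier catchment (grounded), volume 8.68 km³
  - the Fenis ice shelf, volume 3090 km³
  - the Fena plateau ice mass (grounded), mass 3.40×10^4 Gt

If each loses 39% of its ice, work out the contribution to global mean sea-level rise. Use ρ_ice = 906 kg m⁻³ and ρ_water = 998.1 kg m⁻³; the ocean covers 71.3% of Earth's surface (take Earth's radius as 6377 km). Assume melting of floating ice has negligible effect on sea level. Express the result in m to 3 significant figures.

Lunell: 0.39 × 8.68 km³ × (906/998.1) = 3.073 km³ of water.
The Fenis ice shelf is floating and already displaces its own weight of water, so its melt adds essentially nothing to sea level.
Fena: 0.39 × 3.40×10^4 Gt = 1.326×10^16 kg; dividing by ρ_w = 998.1 kg m⁻³ gives 1.329×10^13 m³ of water.
Total added water ≈ 1.329×10^13 m³ over 3.64×10^14 m² → Δh = 0.0365 m.

≈ 0.0365 m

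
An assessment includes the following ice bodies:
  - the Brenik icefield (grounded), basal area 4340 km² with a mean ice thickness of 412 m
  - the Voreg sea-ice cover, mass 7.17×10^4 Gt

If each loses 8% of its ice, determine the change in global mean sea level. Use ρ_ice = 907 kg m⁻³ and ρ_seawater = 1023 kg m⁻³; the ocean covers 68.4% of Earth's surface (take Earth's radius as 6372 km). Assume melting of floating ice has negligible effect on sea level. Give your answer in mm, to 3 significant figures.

≈ 0.363 mm

Brenik: ice volume = 4340 km² × 412 m = 1788 km³; 0.08 × 1788 × (907/1023) = 126.8 km³ of water.
The Voreg sea-ice cover is floating and already displaces its own weight of water, so its melt adds essentially nothing to sea level.
Total added water ≈ 1.268×10^11 m³ over 3.49×10^14 m² → Δh = 3.63×10^-4 m = 0.363 mm.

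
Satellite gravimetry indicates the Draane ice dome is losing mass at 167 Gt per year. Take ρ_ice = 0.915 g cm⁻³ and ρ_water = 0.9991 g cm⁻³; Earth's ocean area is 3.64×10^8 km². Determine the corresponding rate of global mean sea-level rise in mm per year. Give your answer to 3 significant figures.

ρ_w = 0.9991 g cm⁻³ = 999.1 kg m⁻³. Annual water volume added = 167 Gt / ρ_w = 1.670×10^14 kg / 999.1 kg m⁻³ = 1.672×10^11 m³.
Δh per year = 1.672×10^11 / 3.64×10^14 = 4.59×10^-4 m = 0.459 mm.

≈ 0.459 mm/yr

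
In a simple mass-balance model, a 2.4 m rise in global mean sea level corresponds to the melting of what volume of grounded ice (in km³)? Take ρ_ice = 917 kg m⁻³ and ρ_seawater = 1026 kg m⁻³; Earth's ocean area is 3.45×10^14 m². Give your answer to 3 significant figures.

≈ 9.26×10^5 km³

Required water volume = Δh × A = 2.4 m × 3.45×10^14 m² = 8.280×10^14 m³ = 8.280×10^5 km³.
Ice volume = water volume × ρ_w/ρ_ice = 8.280×10^5 × 1026/917 = 9.26×10^5 km³.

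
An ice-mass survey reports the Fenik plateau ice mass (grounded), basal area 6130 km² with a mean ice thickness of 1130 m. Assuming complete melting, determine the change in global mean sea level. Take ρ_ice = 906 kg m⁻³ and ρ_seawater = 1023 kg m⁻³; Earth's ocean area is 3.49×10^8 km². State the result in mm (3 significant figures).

≈ 17.6 mm

Fenik: ice volume = 6130 km² × 1130 m = 6927 km³; 6927 × (906/1023) = 6135 km³ of water.
Spread over 3.49×10^14 m² of ocean, Δh = 6.135×10^12 / 3.49×10^14 = 0.0176 m = 17.6 mm.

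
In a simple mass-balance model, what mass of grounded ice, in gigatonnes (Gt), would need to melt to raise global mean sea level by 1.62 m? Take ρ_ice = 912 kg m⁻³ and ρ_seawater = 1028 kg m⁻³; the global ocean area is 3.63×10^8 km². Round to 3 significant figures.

≈ 6.05×10^5 Gt

Required water volume = Δh × A = 1.62 m × 3.63×10^14 m² = 5.881×10^14 m³.
ρ_w = 1028 kg m⁻³, so the mass of water = 5.881×10^14 m³ × 1028 kg m⁻³ = 6.045×10^17 kg = 6.05×10^5 Gt (and the same mass of ice, by conservation).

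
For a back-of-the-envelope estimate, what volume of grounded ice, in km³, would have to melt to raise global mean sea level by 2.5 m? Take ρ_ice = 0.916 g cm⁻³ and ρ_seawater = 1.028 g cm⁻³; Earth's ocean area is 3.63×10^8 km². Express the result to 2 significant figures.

≈ 1.0×10^6 km³

Required water volume = Δh × A = 2.5 m × 3.63×10^14 m² = 9.075×10^14 m³ = 9.075×10^5 km³.
Ice volume = water volume × ρ_w/ρ_ice = 9.075×10^5 × 1028/916 = 1.0×10^6 km³.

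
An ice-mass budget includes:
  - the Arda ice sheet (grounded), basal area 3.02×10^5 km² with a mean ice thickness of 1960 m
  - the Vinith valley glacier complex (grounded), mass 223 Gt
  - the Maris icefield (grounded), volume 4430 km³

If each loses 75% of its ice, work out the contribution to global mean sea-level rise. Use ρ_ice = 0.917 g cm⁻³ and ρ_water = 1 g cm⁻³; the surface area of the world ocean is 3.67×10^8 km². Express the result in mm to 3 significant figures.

≈ 1120 mm

Arda: ice volume = 3.02×10^5 km² × 1960 m = 5.919×10^5 km³; 0.75 × 5.919×10^5 × (917/1000) = 4.071×10^5 km³ of water.
Vinith: 0.75 × 223 Gt = 1.672×10^14 kg; dividing by ρ_w = 1 g cm⁻³ = 1000 kg m⁻³ gives 1.672×10^11 m³ of water.
Maris: 0.75 × 4430 km³ × (917/1000) = 3047 km³ of water.
Total added water ≈ 4.103×10^14 m³ over 3.67×10^14 m² → Δh = 1.12 m = 1120 mm.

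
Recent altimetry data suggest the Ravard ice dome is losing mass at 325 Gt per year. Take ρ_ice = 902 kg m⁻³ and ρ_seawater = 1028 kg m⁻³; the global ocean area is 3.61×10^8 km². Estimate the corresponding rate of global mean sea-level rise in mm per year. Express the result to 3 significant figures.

≈ 0.876 mm/yr

ρ_w = 1028 kg m⁻³. Annual water volume added = 325 Gt / ρ_w = 3.250×10^14 kg / 1028 kg m⁻³ = 3.161×10^11 m³.
Δh per year = 3.161×10^11 / 3.61×10^14 = 8.76×10^-4 m = 0.876 mm.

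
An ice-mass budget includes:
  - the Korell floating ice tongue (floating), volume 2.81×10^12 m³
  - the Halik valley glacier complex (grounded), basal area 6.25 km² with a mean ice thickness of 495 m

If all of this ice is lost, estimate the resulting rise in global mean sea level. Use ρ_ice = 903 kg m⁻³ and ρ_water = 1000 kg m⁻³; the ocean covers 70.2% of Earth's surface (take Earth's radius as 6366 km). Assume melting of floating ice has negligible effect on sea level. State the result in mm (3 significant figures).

The Korell floating ice tongue is floating and already displaces its own weight of water, so its melt adds essentially nothing to sea level.
Halik: ice volume = 6.25 km² × 495 m = 3.094 km³; 3.094 × (903/1000) = 2.794 km³ of water.
Total added water ≈ 2.794×10^9 m³ over 3.58×10^14 m² → Δh = 7.81×10^-6 m = 7.81×10^-3 mm.

≈ 7.81×10^-3 mm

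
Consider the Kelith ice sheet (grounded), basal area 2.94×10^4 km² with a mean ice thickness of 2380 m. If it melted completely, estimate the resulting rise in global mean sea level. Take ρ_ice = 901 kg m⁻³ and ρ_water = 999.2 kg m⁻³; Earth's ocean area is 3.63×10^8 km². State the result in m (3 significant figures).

Kelith: ice volume = 2.94×10^4 km² × 2380 m = 6.997×10^4 km³; 6.997×10^4 × (901/999.2) = 6.310×10^4 km³ of water.
Spread over 3.63×10^14 m² of ocean, Δh = 6.310×10^13 / 3.63×10^14 = 0.174 m.

≈ 0.174 m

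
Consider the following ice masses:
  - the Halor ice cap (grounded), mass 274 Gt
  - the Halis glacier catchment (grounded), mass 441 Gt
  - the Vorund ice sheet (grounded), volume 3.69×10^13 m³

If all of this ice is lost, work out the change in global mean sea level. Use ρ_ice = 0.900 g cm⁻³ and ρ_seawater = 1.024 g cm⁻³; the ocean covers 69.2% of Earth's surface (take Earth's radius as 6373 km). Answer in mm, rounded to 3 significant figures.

≈ 93.8 mm

Halor: 274 Gt = 2.740×10^14 kg; dividing by ρ_w = 1.024 g cm⁻³ = 1024 kg m⁻³ gives 2.676×10^11 m³ of water.
Halis: 441 Gt = 4.410×10^14 kg; dividing by ρ_w = 1024 kg m⁻³ gives 4.307×10^11 m³ of water.
Vorund: 3.69×10^13 m³ × (900/1024) = 3.243×10^13 m³ of water.
Total added water ≈ 3.313×10^13 m³ over 3.53×10^14 m² → Δh = 0.0938 m = 93.8 mm.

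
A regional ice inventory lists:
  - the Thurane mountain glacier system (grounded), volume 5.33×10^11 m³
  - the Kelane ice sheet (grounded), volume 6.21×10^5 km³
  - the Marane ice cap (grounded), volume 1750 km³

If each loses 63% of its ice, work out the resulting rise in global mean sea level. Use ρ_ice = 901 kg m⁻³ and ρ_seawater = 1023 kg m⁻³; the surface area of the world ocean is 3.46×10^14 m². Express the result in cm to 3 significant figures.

Thurane: 0.63 × 5.33×10^11 m³ × (901/1023) = 2.957×10^11 m³ of water.
Kelane: 0.63 × 6.21×10^5 km³ × (901/1023) = 3.446×10^5 km³ of water.
Marane: 0.63 × 1750 km³ × (901/1023) = 971.0 km³ of water.
Total added water ≈ 3.458×10^14 m³ over 3.46×10^14 m² → Δh = 1.00 m = 100 cm.

≈ 100 cm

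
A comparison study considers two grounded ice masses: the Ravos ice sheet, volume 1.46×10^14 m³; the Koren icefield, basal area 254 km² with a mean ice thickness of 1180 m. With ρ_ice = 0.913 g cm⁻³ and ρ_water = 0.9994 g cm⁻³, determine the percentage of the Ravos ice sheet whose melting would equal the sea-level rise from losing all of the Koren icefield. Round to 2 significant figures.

≈ 0.21 %

Equal sea-level rise means equal mass of meltwater, i.e. equal mass of ice lost.
Ice mass of Koren: 2.736×10^14 kg; ice mass of Ravos: 1.333×10^17 kg.
Fraction required = 2.736×10^14 / 1.333×10^17 = 2.05×10^-3 → 0.21 %.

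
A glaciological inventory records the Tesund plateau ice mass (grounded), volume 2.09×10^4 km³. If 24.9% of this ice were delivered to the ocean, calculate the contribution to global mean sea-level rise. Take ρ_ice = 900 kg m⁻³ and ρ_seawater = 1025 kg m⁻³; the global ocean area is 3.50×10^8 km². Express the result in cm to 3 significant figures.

≈ 1.31 cm

Tesund: 0.249 × 2.09×10^4 km³ × (900/1025) = 4569 km³ of water.
Spread over 3.50×10^14 m² of ocean, Δh = 4.569×10^12 / 3.50×10^14 = 0.0131 m = 1.31 cm.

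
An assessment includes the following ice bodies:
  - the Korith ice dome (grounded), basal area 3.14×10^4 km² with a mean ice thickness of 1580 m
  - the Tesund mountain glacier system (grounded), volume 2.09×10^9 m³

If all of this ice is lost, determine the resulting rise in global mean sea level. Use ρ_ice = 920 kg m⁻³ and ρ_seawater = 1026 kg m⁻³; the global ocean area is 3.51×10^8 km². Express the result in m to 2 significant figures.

≈ 0.13 m

Korith: ice volume = 3.14×10^4 km² × 1580 m = 4.961×10^4 km³; 4.961×10^4 × (920/1026) = 4.449×10^4 km³ of water.
Tesund: 2.09×10^9 m³ × (920/1026) = 1.874×10^9 m³ of water.
Total added water ≈ 4.449×10^13 m³ over 3.51×10^14 m² → Δh = 0.127 m.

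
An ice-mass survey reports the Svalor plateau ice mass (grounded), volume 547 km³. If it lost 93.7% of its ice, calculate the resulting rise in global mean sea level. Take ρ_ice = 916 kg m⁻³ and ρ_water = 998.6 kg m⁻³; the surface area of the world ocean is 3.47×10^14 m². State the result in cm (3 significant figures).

Svalor: 0.937 × 547 km³ × (916/998.6) = 470.1 km³ of water.
Spread over 3.47×10^14 m² of ocean, Δh = 4.701×10^11 / 3.47×10^14 = 1.35×10^-3 m = 0.135 cm.

≈ 0.135 cm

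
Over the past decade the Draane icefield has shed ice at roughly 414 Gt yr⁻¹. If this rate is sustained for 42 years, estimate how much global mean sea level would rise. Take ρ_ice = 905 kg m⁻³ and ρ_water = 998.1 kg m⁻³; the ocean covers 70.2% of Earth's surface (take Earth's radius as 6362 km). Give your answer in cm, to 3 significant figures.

Total mass lost = 414 Gt/yr × 42 yr = 1.739×10^4 Gt = 1.739×10^16 kg.
ρ_w = 998.1 kg m⁻³, so water volume = 1.739×10^16 / 998.1 = 1.742×10^13 m³.
Δh = 1.742×10^13 / 3.57×10^14 = 0.0488 m = 4.88 cm.

≈ 4.88 cm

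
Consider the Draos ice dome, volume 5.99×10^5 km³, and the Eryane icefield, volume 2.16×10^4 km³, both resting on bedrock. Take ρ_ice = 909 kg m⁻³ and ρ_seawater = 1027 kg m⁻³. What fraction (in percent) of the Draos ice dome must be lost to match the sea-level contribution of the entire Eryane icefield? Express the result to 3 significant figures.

≈ 3.61 %

Equal sea-level rise means equal mass of meltwater, i.e. equal mass of ice lost.
Ice mass of Eryane: 1.963×10^16 kg; ice mass of Draos: 5.445×10^17 kg.
Fraction required = 1.963×10^16 / 5.445×10^17 = 0.0361 → 3.61 %.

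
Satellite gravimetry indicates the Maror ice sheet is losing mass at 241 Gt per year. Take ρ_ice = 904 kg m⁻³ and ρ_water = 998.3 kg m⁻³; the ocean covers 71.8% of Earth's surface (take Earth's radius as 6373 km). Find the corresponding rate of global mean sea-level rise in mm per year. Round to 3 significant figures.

ρ_w = 998.3 kg m⁻³. Annual water volume added = 241 Gt / ρ_w = 2.410×10^14 kg / 998.3 kg m⁻³ = 2.414×10^11 m³.
Δh per year = 2.414×10^11 / 3.66×10^14 = 6.59×10^-4 m = 0.659 mm.

≈ 0.659 mm/yr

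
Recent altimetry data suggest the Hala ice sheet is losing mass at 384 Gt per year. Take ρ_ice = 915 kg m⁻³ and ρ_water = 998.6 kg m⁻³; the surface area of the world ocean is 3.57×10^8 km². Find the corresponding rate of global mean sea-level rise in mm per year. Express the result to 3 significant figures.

≈ 1.08 mm/yr

ρ_w = 998.6 kg m⁻³. Annual water volume added = 384 Gt / ρ_w = 3.840×10^14 kg / 998.6 kg m⁻³ = 3.845×10^11 m³.
Δh per year = 3.845×10^11 / 3.57×10^14 = 1.08×10^-3 m = 1.08 mm.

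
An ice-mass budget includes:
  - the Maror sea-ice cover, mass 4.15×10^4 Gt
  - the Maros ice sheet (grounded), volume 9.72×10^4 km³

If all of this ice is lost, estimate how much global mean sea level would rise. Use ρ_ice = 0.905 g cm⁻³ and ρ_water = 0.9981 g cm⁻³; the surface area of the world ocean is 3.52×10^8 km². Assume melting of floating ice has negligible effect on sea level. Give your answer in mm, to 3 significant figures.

≈ 250 mm

The Maror sea-ice cover is floating and already displaces its own weight of water, so its melt adds essentially nothing to sea level.
Maros: 9.72×10^4 km³ × (905/998.1) = 8.813×10^4 km³ of water.
Total added water ≈ 8.813×10^13 m³ over 3.52×10^14 m² → Δh = 0.250 m = 250 mm.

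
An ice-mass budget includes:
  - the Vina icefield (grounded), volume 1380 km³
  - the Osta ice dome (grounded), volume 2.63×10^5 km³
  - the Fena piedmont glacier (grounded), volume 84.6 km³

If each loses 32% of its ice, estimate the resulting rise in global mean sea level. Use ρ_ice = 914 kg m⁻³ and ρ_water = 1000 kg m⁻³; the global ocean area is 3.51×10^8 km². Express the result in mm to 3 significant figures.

Vina: 0.32 × 1380 km³ × (914/1000) = 403.6 km³ of water.
Osta: 0.32 × 2.63×10^5 km³ × (914/1000) = 7.692×10^4 km³ of water.
Fena: 0.32 × 84.6 km³ × (914/1000) = 24.74 km³ of water.
Total added water ≈ 7.735×10^13 m³ over 3.51×10^14 m² → Δh = 0.220 m = 220 mm.

≈ 220 mm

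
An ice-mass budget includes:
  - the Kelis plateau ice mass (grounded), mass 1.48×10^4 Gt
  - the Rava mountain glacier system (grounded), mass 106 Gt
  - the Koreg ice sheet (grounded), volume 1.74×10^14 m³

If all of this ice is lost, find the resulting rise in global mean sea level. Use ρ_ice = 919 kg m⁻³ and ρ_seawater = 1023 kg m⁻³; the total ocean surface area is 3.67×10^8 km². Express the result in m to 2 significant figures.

≈ 0.47 m

Kelis: 1.48×10^4 Gt = 1.480×10^16 kg; dividing by ρ_w = 1023 kg m⁻³ gives 1.447×10^13 m³ of water.
Rava: 106 Gt = 1.060×10^14 kg; dividing by ρ_w = 1023 kg m⁻³ gives 1.036×10^11 m³ of water.
Koreg: 1.74×10^14 m³ × (919/1023) = 1.563×10^14 m³ of water.
Total added water ≈ 1.709×10^14 m³ over 3.67×10^14 m² → Δh = 0.466 m.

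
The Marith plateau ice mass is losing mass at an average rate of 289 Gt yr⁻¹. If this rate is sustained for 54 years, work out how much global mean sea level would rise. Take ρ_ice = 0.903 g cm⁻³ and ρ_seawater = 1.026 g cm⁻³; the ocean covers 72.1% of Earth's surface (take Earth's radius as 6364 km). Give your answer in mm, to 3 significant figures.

Total mass lost = 289 Gt/yr × 54 yr = 1.561×10^4 Gt = 1.561×10^16 kg.
ρ_w = 1.026 g cm⁻³ = 1026 kg m⁻³, so water volume = 1.561×10^16 / 1026 = 1.521×10^13 m³.
Δh = 1.521×10^13 / 3.67×10^14 = 0.0415 m = 41.5 mm.

≈ 41.5 mm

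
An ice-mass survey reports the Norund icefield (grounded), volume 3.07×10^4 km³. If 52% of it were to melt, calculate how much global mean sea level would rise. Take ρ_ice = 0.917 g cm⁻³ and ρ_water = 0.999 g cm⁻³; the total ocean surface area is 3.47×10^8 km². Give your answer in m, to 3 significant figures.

Norund: 0.52 × 3.07×10^4 km³ × (917/999) = 1.465×10^4 km³ of water.
Spread over 3.47×10^14 m² of ocean, Δh = 1.465×10^13 / 3.47×10^14 = 0.0422 m.

≈ 0.0422 m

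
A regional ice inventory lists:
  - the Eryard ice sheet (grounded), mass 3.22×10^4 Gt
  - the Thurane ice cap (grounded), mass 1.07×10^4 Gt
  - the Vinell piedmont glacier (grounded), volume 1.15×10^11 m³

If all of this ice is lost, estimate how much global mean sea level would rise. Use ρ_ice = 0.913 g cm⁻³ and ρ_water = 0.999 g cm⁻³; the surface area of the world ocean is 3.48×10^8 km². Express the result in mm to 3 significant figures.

≈ 124 mm

Eryard: 3.22×10^4 Gt = 3.220×10^16 kg; dividing by ρ_w = 0.999 g cm⁻³ = 999 kg m⁻³ gives 3.223×10^13 m³ of water.
Thurane: 1.07×10^4 Gt = 1.070×10^16 kg; dividing by ρ_w = 999 kg m⁻³ gives 1.071×10^13 m³ of water.
Vinell: 1.15×10^11 m³ × (913/999) = 1.051×10^11 m³ of water.
Total added water ≈ 4.305×10^13 m³ over 3.48×10^14 m² → Δh = 0.124 m = 124 mm.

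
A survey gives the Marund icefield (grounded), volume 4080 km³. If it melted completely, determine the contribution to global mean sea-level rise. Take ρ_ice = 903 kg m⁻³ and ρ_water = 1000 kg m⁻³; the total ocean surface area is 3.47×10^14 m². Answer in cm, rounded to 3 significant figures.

≈ 1.06 cm

Marund: 4080 km³ × (903/1000) = 3684 km³ of water.
Spread over 3.47×10^14 m² of ocean, Δh = 3.684×10^12 / 3.47×10^14 = 0.0106 m = 1.06 cm.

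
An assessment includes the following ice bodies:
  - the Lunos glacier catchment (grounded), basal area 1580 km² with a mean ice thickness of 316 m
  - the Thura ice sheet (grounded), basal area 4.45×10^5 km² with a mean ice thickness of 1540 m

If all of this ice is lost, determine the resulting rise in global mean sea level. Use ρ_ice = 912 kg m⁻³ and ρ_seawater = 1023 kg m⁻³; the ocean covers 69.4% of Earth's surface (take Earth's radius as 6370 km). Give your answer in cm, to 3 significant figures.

Lunos: ice volume = 1580 km² × 316 m = 499.3 km³; 499.3 × (912/1023) = 445.1 km³ of water.
Thura: ice volume = 4.45×10^5 km² × 1540 m = 6.853×10^5 km³; 6.853×10^5 × (912/1023) = 6.109×10^5 km³ of water.
Total added water ≈ 6.114×10^14 m³ over 3.54×10^14 m² → Δh = 1.73 m = 173 cm.

≈ 173 cm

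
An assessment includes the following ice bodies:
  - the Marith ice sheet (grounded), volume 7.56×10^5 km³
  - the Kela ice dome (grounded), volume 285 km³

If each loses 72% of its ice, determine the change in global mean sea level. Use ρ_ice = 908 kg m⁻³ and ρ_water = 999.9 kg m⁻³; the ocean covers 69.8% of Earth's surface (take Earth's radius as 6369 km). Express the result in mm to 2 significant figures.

≈ 1400 mm

Marith: 0.72 × 7.56×10^5 km³ × (908/999.9) = 4.943×10^5 km³ of water.
Kela: 0.72 × 285 km³ × (908/999.9) = 186.3 km³ of water.
Total added water ≈ 4.945×10^14 m³ over 3.56×10^14 m² → Δh = 1.39 m = 1400 mm.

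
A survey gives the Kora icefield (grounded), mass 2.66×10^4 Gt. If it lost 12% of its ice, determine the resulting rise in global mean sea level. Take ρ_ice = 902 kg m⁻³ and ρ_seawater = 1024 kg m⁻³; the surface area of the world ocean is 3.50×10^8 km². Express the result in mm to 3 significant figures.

Kora: 0.12 × 2.66×10^4 Gt = 3.192×10^15 kg; dividing by ρ_w = 1024 kg m⁻³ gives 3.117×10^12 m³ of water.
Spread over 3.50×10^14 m² of ocean, Δh = 3.117×10^12 / 3.50×10^14 = 8.91×10^-3 m = 8.91 mm.

≈ 8.91 mm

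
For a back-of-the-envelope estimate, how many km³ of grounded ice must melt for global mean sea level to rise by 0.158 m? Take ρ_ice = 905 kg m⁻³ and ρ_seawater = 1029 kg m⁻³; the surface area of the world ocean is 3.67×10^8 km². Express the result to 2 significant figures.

Required water volume = Δh × A = 0.158 m × 3.67×10^14 m² = 5.799×10^13 m³ = 5.799×10^4 km³.
Ice volume = water volume × ρ_w/ρ_ice = 5.799×10^4 × 1029/905 = 6.6×10^4 km³.

≈ 6.6×10^4 km³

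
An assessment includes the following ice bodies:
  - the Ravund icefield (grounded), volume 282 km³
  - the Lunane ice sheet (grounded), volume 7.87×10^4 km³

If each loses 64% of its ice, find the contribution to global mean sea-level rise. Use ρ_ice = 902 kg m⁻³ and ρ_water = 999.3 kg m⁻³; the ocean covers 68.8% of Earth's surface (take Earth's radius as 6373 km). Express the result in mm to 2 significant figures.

Ravund: 0.64 × 282 km³ × (902/999.3) = 162.9 km³ of water.
Lunane: 0.64 × 7.87×10^4 km³ × (902/999.3) = 4.546×10^4 km³ of water.
Total added water ≈ 4.563×10^13 m³ over 3.51×10^14 m² → Δh = 0.130 m = 130 mm.

≈ 130 mm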